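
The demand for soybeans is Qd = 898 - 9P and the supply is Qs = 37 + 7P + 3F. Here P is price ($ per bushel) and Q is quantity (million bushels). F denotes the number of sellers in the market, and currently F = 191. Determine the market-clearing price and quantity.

With F = 191, supply is Qs = 610 + 7P.
Set Qd = Qs: 898 - 9P = 610 + 7P, so 288 = 16P and P* = 18.
Then Q* = 898 - 9(18) = 736.

P* = 18, Q* = 736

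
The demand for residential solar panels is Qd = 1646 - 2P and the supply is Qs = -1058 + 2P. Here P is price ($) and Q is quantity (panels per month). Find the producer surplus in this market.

At equilibrium Qd = Qs, so 1646 - 2P = -1058 + 2P; collecting terms, 2704 = 4P and P* = 676.
Plugging P* into demand: Q* = 1646 - 2(676) = 294.
Supply choke price (Qs = 0): P = 529. Producer surplus = ½ × (676 - 529) × 294 = 21609.

Producer surplus = 21609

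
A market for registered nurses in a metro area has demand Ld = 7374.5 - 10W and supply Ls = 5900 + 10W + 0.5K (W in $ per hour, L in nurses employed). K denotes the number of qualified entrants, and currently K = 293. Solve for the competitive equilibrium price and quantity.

W* = 66.4, L* = 6710.5

With K = 293, supply is Ls = 6046.5 + 10W.
The market clears where 7374.5 - 10W = 6046.5 + 10W. Rearranging, 20W = 1328, hence W* = 66.4.
Plugging W* into demand: L* = 7374.5 - 10(66.4) = 6710.5.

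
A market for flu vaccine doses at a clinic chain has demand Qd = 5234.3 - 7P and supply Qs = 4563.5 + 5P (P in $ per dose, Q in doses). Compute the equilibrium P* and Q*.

P* = 55.9, Q* = 4843

Set Qd = Qs: 5234.3 - 7P = 4563.5 + 5P, so 670.8 = 12P and P* = 55.9.
From the demand curve, Q* = 5234.3 - 7(55.9) = 4843.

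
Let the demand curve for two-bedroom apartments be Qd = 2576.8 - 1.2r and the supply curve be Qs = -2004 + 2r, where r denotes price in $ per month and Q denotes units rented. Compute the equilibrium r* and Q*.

r* = 1431.5, Q* = 859

At equilibrium Qd = Qs, so 2576.8 - 1.2r = -2004 + 2r; collecting terms, 4580.8 = 3.2r and r* = 1431.5.
Plugging r* into demand: Q* = 2576.8 - 1.2(1431.5) = 859.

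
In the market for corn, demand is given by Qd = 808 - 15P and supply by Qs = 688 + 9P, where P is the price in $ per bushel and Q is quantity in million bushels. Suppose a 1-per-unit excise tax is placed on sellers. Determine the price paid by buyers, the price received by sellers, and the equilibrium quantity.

With a tax of 1 on sellers, they supply based on the net price P_s = P_b - 1, so Qs = 679 + 9P_b.
Equate demand and the shifted supply: 808 - 15P_b = 679 + 9P_b, giving 24P_b = 129, so P_b = 5.375.
Then P_s = 5.375 - 1 = 4.375 and Q = 808 - 15(5.375) = 727.375.

P_b = 5.375, P_s = 4.375, Q = 727.375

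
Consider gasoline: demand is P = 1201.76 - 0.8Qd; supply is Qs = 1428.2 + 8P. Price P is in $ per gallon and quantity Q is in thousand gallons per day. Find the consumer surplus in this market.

Consumer surplus = 890664.336

Solving each curve for Q: Qd = 1502.2 - 1.25P.
Set Qd = Qs: 1502.2 - 1.25P = 1428.2 + 8P, so 74 = 9.25P and P* = 8.
Then Q* = 1502.2 - 1.25(8) = 1492.2.
Demand choke price (Qd = 0): P = 1502.2/1.25 = 1201.76. Consumer surplus = ½ × (1201.76 - 8) × 1492.2 = 890664.336.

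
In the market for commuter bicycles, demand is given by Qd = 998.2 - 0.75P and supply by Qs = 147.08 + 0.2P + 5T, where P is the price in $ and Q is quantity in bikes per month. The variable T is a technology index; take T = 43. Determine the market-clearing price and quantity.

With T = 43, supply is Qs = 362.08 + 0.2P.
At equilibrium Qd = Qs, so 998.2 - 0.75P = 362.08 + 0.2P; collecting terms, 636.12 = 0.95P and P* = 669.6.
Plugging P* into demand: Q* = 998.2 - 0.75(669.6) = 496.

P* = 669.6, Q* = 496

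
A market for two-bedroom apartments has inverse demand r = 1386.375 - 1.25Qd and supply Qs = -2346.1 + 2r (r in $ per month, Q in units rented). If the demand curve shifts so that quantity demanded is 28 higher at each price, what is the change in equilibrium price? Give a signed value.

Δr = 10

Solving each curve for Q: Qd = 1109.1 - 0.8r.
The market clears where 1109.1 - 0.8r = -2346.1 + 2r. Rearranging, 2.8r = 3455.2, hence r* = 1234.
Plugging r* into demand: Q* = 1109.1 - 0.8(1234) = 121.9.
After the shift, demand is Qd = 1137.1 - 0.8r.
New equilibrium: 3483.2 = 2.8r, so r = 1244 and Q = 141.9.
Δr = 1244 - 1234 = 10.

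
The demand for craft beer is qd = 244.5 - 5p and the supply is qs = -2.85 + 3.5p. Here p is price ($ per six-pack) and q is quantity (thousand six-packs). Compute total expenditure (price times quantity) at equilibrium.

Set qd = qs: 244.5 - 5p = -2.85 + 3.5p, so 247.35 = 8.5p and p* = 29.1.
Then q* = 244.5 - 5(29.1) = 99.
Total expenditure = p* × q* = 29.1 × 99 = 2880.9.

Total expenditure = 2880.9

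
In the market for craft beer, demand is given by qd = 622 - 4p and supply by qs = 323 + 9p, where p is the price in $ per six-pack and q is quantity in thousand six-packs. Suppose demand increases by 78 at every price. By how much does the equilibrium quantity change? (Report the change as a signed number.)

Δq = 54

Set qd = qs: 622 - 4p = 323 + 9p, so 299 = 13p and p* = 23.
Plugging p* into demand: q* = 622 - 4(23) = 530.
After the shift, demand is qd = 700 - 4p.
The new intersection has 377 = 13p, i.e. p = 29, q = 584.
Δq = 584 - 530 = 54.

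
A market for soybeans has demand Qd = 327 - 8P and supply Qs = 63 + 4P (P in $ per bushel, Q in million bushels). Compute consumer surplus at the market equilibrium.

Set Qd = Qs: 327 - 8P = 63 + 4P, so 264 = 12P and P* = 22.
Substitute back: Q* = 327 - 8(22) = 151.
Demand choke price (Qd = 0): P = 327/8 = 40.875. Consumer surplus = ½ × (40.875 - 22) × 151 = 1425.0625.

Consumer surplus = 1425.0625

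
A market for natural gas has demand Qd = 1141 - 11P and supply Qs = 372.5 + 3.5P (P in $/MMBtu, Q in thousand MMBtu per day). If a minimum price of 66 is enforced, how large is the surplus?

Surplus = 188.5

Evaluating both curves at the floor price 66 gives Qd = 415, Qs = 603.5.
Surplus = Qs - Qd = 603.5 - 415 = 188.5.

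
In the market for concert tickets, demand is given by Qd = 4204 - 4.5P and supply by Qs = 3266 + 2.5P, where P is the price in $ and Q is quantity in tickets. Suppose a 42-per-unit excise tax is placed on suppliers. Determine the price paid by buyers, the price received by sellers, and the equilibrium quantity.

With a tax of 42 on suppliers, they supply based on the net price P_s = P_b - 42, so Qs = 3161 + 2.5P_b.
Market clearing requires 4204 - 4.5P_b = 3161 + 2.5P_b; hence 1043 = 7P_b and P_b = 149.
Then P_s = 149 - 42 = 107 and Q = 4204 - 4.5(149) = 3533.5.

P_b = 149, P_s = 107, Q = 3533.5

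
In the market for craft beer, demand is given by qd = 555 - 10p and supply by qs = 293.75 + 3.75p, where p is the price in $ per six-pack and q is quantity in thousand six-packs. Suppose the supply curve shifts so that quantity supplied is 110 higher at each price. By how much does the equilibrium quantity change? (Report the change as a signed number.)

At equilibrium qd = qs, so 555 - 10p = 293.75 + 3.75p; collecting terms, 261.25 = 13.75p and p* = 19.
From the demand curve, q* = 555 - 10(19) = 365.
After the shift, supply is qs = 403.75 + 3.75p.
Re-solving, 13.75p = 151.25 gives p = 11 and q = 445.
Δq = 445 - 365 = 80.

Δq = 80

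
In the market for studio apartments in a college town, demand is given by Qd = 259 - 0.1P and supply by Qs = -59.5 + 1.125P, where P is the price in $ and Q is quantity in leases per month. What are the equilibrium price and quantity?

At equilibrium Qd = Qs, so 259 - 0.1P = -59.5 + 1.125P; collecting terms, 318.5 = 1.225P and P* = 260.
Then Q* = 259 - 0.1(260) = 233.

P* = 260, Q* = 233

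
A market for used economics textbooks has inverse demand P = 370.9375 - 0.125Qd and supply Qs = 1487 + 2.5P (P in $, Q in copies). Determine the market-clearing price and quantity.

P* = 141, Q* = 1839.5

In direct form, Qd = 2967.5 - 8P.
Equating demand and supply, 2967.5 - 8P = 1487 + 2.5P gives 10.5P = 1480.5, so P* = 141.
Substitute back: Q* = 2967.5 - 8(141) = 1839.5.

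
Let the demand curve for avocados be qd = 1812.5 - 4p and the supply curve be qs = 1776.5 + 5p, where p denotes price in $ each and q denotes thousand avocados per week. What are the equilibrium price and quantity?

Equating demand and supply, 1812.5 - 4p = 1776.5 + 5p gives 9p = 36, so p* = 4.
Substitute back: q* = 1812.5 - 4(4) = 1796.5.

p* = 4, q* = 1796.5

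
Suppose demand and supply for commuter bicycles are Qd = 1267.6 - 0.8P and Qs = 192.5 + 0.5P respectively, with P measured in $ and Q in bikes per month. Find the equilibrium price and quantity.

P* = 827, Q* = 606

At equilibrium Qd = Qs, so 1267.6 - 0.8P = 192.5 + 0.5P; collecting terms, 1075.1 = 1.3P and P* = 827.
Then Q* = 1267.6 - 0.8(827) = 606.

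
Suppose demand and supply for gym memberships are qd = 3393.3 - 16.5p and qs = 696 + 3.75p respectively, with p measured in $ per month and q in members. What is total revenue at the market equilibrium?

Total revenue = 159240.6

Equating demand and supply, 3393.3 - 16.5p = 696 + 3.75p gives 20.25p = 2697.3, so p* = 133.2.
From the demand curve, q* = 3393.3 - 16.5(133.2) = 1195.5.
Total revenue = p* × q* = 133.2 × 1195.5 = 159240.6.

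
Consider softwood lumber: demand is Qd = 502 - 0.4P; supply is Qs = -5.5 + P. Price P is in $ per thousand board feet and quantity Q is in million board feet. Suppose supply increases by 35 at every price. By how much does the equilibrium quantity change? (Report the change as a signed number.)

The market clears where 502 - 0.4P = -5.5 + P. Rearranging, 1.4P = 507.5, hence P* = 362.5.
Plugging P* into demand: Q* = 502 - 0.4(362.5) = 357.
After the shift, supply is Qs = 29.5 + P.
The new intersection has 472.5 = 1.4P, i.e. P = 337.5, Q = 367.
ΔQ = 367 - 357 = 10.

ΔQ = 10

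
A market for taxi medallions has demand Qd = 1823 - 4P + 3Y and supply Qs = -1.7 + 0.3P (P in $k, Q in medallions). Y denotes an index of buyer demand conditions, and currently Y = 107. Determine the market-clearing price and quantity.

With Y = 107, demand is Qd = 2144 - 4P.
Set Qd = Qs: 2144 - 4P = -1.7 + 0.3P, so 2145.7 = 4.3P and P* = 499.
Substitute back: Q* = 2144 - 4(499) = 148.

P* = 499, Q* = 148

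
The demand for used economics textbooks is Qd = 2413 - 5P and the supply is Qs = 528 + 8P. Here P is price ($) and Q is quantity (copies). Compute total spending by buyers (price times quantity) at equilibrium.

Total spending by buyers = 244760

Equating demand and supply, 2413 - 5P = 528 + 8P gives 13P = 1885, so P* = 145.
From the demand curve, Q* = 2413 - 5(145) = 1688.
Total spending by buyers = P* × Q* = 145 × 1688 = 244760.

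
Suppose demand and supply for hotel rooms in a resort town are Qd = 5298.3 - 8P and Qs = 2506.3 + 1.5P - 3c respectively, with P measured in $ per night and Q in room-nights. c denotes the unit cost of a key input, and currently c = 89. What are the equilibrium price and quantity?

P* = 322, Q* = 2722.3

With c = 89, supply is Qs = 2239.3 + 1.5P.
Equating demand and supply, 5298.3 - 8P = 2239.3 + 1.5P gives 9.5P = 3059, so P* = 322.
Then Q* = 5298.3 - 8(322) = 2722.3.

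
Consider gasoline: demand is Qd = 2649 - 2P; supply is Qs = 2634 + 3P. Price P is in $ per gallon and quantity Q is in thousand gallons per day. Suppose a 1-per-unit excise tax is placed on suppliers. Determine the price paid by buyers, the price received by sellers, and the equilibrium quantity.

P_b = 3.6, P_s = 2.6, Q = 2641.8

Suppliers keep P_s = P_b - 1 per unit, so supply in terms of the buyer price is Qs = 2631 + 3P_b.
Equate demand and the shifted supply: 2649 - 2P_b = 2631 + 3P_b, giving 5P_b = 18, so P_b = 3.6.
So P_s = 2.6 and the quantity traded is Q = 2649 - 2(3.6) = 2641.8.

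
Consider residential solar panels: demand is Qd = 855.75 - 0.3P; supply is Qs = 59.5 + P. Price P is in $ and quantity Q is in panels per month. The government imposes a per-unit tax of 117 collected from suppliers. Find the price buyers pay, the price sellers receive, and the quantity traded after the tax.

P_b = 702.5, P_s = 585.5, Q = 645

The tax drives a wedge P_b - P_s = 117. Substituting P_s = P_b - 117 into supply: Qs = -57.5 + P_b.
Market clearing requires 855.75 - 0.3P_b = -57.5 + P_b; hence 913.25 = 1.3P_b and P_b = 702.5.
So P_s = 585.5 and the quantity traded is Q = 855.75 - 0.3(702.5) = 645.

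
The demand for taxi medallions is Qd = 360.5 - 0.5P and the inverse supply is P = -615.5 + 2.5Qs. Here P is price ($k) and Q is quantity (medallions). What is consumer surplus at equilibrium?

In direct form, Qs = 246.2 + 0.4P.
Equating demand and supply, 360.5 - 0.5P = 246.2 + 0.4P gives 0.9P = 114.3, so P* = 127.
Substitute back: Q* = 360.5 - 0.5(127) = 297.
Demand choke price (Qd = 0): P = 360.5/0.5 = 721. Consumer surplus = ½ × (721 - 127) × 297 = 88209.

Consumer surplus = 88209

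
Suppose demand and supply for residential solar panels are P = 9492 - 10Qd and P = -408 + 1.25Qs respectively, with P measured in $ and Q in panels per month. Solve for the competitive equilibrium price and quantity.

In direct form, Qd = 949.2 - 0.1P and Qs = 326.4 + 0.8P.
Set Qd = Qs: 949.2 - 0.1P = 326.4 + 0.8P, so 622.8 = 0.9P and P* = 692.
Then Q* = 949.2 - 0.1(692) = 880.

P* = 692, Q* = 880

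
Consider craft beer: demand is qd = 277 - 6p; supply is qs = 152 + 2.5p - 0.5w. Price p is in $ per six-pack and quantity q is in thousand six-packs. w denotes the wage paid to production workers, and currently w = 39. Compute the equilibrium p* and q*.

p* = 17, q* = 175

With w = 39, supply is qs = 132.5 + 2.5p.
Equating demand and supply, 277 - 6p = 132.5 + 2.5p gives 8.5p = 144.5, so p* = 17.
Then q* = 277 - 6(17) = 175.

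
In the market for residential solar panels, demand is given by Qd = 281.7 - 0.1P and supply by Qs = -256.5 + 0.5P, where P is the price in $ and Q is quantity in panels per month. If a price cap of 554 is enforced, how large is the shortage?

At P = 554: Qd = 226.3 and Qs = 20.5.
Shortage = Qd - Qs = 226.3 - 20.5 = 205.8.

Shortage = 205.8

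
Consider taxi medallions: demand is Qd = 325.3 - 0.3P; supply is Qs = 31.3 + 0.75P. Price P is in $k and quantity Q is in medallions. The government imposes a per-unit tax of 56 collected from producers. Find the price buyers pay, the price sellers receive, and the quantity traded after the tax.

P_b = 320, P_s = 264, Q = 229.3

Producers keep P_s = P_b - 56 per unit, so supply in terms of the buyer price is Qs = -10.7 + 0.75P_b.
Equate demand and the shifted supply: 325.3 - 0.3P_b = -10.7 + 0.75P_b, giving 1.05P_b = 336, so P_b = 320.
Then P_s = 320 - 56 = 264 and Q = 325.3 - 0.3(320) = 229.3.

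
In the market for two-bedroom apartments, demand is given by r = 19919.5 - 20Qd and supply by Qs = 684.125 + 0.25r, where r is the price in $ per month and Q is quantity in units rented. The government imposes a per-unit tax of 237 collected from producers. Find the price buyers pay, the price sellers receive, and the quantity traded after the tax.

Inverting to quantity form: Qd = 995.975 - 0.05r.
With a tax of 237 on producers, they supply based on the net price r_s = r_b - 237, so Qs = 624.875 + 0.25r_b.
Market clearing requires 995.975 - 0.05r_b = 624.875 + 0.25r_b; hence 371.1 = 0.3r_b and r_b = 1237.
So r_s = 1000 and the quantity traded is Q = 995.975 - 0.05(1237) = 934.125.

r_b = 1237, r_s = 1000, Q = 934.125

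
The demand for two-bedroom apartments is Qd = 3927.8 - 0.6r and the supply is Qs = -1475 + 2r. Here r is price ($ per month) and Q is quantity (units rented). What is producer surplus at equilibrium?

Producer surplus = 1796940.25

At equilibrium Qd = Qs, so 3927.8 - 0.6r = -1475 + 2r; collecting terms, 5402.8 = 2.6r and r* = 2078.
From the demand curve, Q* = 3927.8 - 0.6(2078) = 2681.
Supply choke price (Qs = 0): r = 737.5. Producer surplus = ½ × (2078 - 737.5) × 2681 = 1796940.25.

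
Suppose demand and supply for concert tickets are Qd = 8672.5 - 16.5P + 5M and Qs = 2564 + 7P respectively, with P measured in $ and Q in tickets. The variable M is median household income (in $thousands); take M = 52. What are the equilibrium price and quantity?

P* = 271, Q* = 4461

With M = 52, demand is Qd = 8932.5 - 16.5P.
At equilibrium Qd = Qs, so 8932.5 - 16.5P = 2564 + 7P; collecting terms, 6368.5 = 23.5P and P* = 271.
Plugging P* into demand: Q* = 8932.5 - 16.5(271) = 4461.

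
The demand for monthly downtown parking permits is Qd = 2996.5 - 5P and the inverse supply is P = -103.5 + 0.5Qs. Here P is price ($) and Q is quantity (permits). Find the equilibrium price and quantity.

Rewriting in direct form: Qs = 207 + 2P.
Equating demand and supply, 2996.5 - 5P = 207 + 2P gives 7P = 2789.5, so P* = 398.5.
From the demand curve, Q* = 2996.5 - 5(398.5) = 1004.

P* = 398.5, Q* = 1004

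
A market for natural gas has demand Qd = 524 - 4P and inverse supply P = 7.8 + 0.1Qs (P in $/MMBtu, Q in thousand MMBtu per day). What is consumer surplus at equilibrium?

Rewriting in direct form: Qs = -78 + 10P.
Equating demand and supply, 524 - 4P = -78 + 10P gives 14P = 602, so P* = 43.
Then Q* = 524 - 4(43) = 352.
Demand choke price (Qd = 0): P = 524/4 = 131. Consumer surplus = ½ × (131 - 43) × 352 = 15488.

Consumer surplus = 15488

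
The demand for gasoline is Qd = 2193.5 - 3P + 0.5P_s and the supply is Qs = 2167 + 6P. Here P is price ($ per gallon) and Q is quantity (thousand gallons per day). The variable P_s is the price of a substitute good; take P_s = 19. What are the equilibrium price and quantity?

With P_s = 19, demand is Qd = 2203 - 3P.
Equating demand and supply, 2203 - 3P = 2167 + 6P gives 9P = 36, so P* = 4.
Substitute back: Q* = 2203 - 3(4) = 2191.

P* = 4, Q* = 2191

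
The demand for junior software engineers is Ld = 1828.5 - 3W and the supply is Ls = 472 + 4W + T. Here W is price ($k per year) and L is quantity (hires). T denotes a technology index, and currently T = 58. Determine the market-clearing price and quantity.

With T = 58, supply is Ls = 530 + 4W.
The market clears where 1828.5 - 3W = 530 + 4W. Rearranging, 7W = 1298.5, hence W* = 185.5.
Substitute back: L* = 1828.5 - 3(185.5) = 1272.

W* = 185.5, L* = 1272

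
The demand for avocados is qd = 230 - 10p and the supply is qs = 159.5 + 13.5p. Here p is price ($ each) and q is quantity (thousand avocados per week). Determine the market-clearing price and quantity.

At equilibrium qd = qs, so 230 - 10p = 159.5 + 13.5p; collecting terms, 70.5 = 23.5p and p* = 3.
Plugging p* into demand: q* = 230 - 10(3) = 200.

p* = 3, q* = 200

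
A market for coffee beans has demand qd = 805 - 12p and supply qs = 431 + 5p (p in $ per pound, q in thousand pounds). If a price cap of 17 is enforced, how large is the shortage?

At p = 17: qd = 601 and qs = 516.
Shortage = qd - qs = 601 - 516 = 85.

Shortage = 85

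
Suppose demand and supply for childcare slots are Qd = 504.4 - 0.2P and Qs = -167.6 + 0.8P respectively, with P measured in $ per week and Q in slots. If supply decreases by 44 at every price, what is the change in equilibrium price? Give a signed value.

ΔP = 44

Equating demand and supply, 504.4 - 0.2P = -167.6 + 0.8P gives P = 672, so P* = 672.
From the demand curve, Q* = 504.4 - 0.2(672) = 370.
After the shift, supply is Qs = -211.6 + 0.8P.
New equilibrium: 716 = P, so P = 716 and Q = 361.2.
ΔP = 716 - 672 = 44.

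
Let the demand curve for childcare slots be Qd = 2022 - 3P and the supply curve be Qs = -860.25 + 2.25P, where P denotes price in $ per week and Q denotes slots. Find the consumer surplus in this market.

The market clears where 2022 - 3P = -860.25 + 2.25P. Rearranging, 5.25P = 2882.25, hence P* = 549.
Substitute back: Q* = 2022 - 3(549) = 375.
Demand choke price (Qd = 0): P = 2022/3 = 674. Consumer surplus = ½ × (674 - 549) × 375 = 23437.5.

Consumer surplus = 23437.5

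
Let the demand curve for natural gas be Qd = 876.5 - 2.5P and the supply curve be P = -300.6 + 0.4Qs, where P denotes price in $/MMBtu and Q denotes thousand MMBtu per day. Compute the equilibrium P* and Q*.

Rewriting in direct form: Qs = 751.5 + 2.5P.
Set Qd = Qs: 876.5 - 2.5P = 751.5 + 2.5P, so 125 = 5P and P* = 25.
Plugging P* into demand: Q* = 876.5 - 2.5(25) = 814.

P* = 25, Q* = 814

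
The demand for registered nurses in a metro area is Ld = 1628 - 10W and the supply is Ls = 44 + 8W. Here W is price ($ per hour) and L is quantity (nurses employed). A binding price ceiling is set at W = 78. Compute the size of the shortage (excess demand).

At W = 78: Ld = 848 and Ls = 668.
Shortage = Ld - Ls = 848 - 668 = 180.

Shortage = 180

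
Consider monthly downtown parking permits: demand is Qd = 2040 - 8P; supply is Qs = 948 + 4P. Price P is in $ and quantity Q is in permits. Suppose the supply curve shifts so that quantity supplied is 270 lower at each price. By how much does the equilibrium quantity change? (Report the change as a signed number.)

At equilibrium Qd = Qs, so 2040 - 8P = 948 + 4P; collecting terms, 1092 = 12P and P* = 91.
Substitute back: Q* = 2040 - 8(91) = 1312.
After the shift, supply is Qs = 678 + 4P.
Re-solving, 12P = 1362 gives P = 113.5 and Q = 1132.
ΔQ = 1132 - 1312 = -180.

ΔQ = -180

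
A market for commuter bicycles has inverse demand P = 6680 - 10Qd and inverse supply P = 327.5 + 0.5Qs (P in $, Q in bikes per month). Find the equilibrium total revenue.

Rewriting in direct form: Qd = 668 - 0.1P and Qs = -655 + 2P.
The market clears where 668 - 0.1P = -655 + 2P. Rearranging, 2.1P = 1323, hence P* = 630.
Plugging P* into demand: Q* = 668 - 0.1(630) = 605.
Total revenue = P* × Q* = 630 × 605 = 381150.

Total revenue = 381150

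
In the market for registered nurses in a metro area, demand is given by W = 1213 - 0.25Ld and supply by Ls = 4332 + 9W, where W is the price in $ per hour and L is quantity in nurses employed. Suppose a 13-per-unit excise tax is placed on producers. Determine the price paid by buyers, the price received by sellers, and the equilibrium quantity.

W_b = 49, W_s = 36, L = 4656

In direct form, Ld = 4852 - 4W.
With a tax of 13 on producers, they supply based on the net price W_s = W_b - 13, so Ls = 4215 + 9W_b.
Set Ld = Ls: 4852 - 4W_b = 4215 + 9W_b, so 637 = 13W_b and W_b = 49.
Then W_s = 49 - 13 = 36 and L = 4852 - 4(49) = 4656.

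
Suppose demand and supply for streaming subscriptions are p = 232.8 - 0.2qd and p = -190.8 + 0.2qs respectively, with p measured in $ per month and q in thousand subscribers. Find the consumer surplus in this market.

Inverting to quantity form: qd = 1164 - 5p and qs = 954 + 5p.
Set qd = qs: 1164 - 5p = 954 + 5p, so 210 = 10p and p* = 21.
Then q* = 1164 - 5(21) = 1059.
Demand choke price (qd = 0): p = 1164/5 = 232.8. Consumer surplus = ½ × (232.8 - 21) × 1059 = 112148.1.

Consumer surplus = 112148.1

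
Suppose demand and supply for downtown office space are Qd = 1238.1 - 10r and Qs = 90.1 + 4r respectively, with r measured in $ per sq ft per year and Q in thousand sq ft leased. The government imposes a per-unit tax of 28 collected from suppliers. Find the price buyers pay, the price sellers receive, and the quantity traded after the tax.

r_b = 90, r_s = 62, Q = 338.1

The tax drives a wedge r_b - r_s = 28. Substituting r_s = r_b - 28 into supply: Qs = -21.9 + 4r_b.
Set Qd = Qs: 1238.1 - 10r_b = -21.9 + 4r_b, so 1260 = 14r_b and r_b = 90.
Then r_s = 90 - 28 = 62 and Q = 1238.1 - 10(90) = 338.1.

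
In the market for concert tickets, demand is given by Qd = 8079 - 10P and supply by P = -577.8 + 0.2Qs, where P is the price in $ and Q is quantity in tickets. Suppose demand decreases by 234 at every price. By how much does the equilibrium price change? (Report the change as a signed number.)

ΔP = -15.6

Inverting to quantity form: Qs = 2889 + 5P.
The market clears where 8079 - 10P = 2889 + 5P. Rearranging, 15P = 5190, hence P* = 346.
Plugging P* into demand: Q* = 8079 - 10(346) = 4619.
After the shift, demand is Qd = 7845 - 10P.
The new intersection has 4956 = 15P, i.e. P = 330.4, Q = 4541.
ΔP = 330.4 - 346 = -15.6.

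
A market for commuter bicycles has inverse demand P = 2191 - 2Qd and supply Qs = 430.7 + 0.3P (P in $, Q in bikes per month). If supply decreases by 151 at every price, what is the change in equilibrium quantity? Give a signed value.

ΔQ = -94.375

Rewriting in direct form: Qd = 1095.5 - 0.5P.
Set Qd = Qs: 1095.5 - 0.5P = 430.7 + 0.3P, so 664.8 = 0.8P and P* = 831.
Substitute back: Q* = 1095.5 - 0.5(831) = 680.
After the shift, supply is Qs = 279.7 + 0.3P.
Re-solving, 0.8P = 815.8 gives P = 1019.75 and Q = 585.625.
ΔQ = 585.625 - 680 = -94.375.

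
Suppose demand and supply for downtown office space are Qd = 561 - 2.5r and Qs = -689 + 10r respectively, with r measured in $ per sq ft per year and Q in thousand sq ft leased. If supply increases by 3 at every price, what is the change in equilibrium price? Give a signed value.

Set Qd = Qs: 561 - 2.5r = -689 + 10r, so 1250 = 12.5r and r* = 100.
From the demand curve, Q* = 561 - 2.5(100) = 311.
After the shift, supply is Qs = -686 + 10r.
The new intersection has 1247 = 12.5r, i.e. r = 99.76, Q = 311.6.
Δr = 99.76 - 100 = -0.24.

Δr = -0.24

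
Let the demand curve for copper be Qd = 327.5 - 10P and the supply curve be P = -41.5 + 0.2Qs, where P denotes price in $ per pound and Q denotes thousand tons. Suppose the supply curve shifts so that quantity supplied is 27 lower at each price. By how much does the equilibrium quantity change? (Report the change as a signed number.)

ΔQ = -18

In direct form, Qs = 207.5 + 5P.
Equating demand and supply, 327.5 - 10P = 207.5 + 5P gives 15P = 120, so P* = 8.
Plugging P* into demand: Q* = 327.5 - 10(8) = 247.5.
After the shift, supply is Qs = 180.5 + 5P.
New equilibrium: 147 = 15P, so P = 9.8 and Q = 229.5.
ΔQ = 229.5 - 247.5 = -18.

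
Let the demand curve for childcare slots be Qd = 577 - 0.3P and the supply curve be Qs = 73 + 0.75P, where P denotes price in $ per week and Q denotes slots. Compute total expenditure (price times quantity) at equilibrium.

Total expenditure = 207840

Set Qd = Qs: 577 - 0.3P = 73 + 0.75P, so 504 = 1.05P and P* = 480.
Then Q* = 577 - 0.3(480) = 433.
Total expenditure = P* × Q* = 480 × 433 = 207840.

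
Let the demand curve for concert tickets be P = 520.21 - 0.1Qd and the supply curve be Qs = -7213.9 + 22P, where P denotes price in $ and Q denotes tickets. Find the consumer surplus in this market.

Consumer surplus = 87397.4205

Rewriting in direct form: Qd = 5202.1 - 10P.
The market clears where 5202.1 - 10P = -7213.9 + 22P. Rearranging, 32P = 12416, hence P* = 388.
Plugging P* into demand: Q* = 5202.1 - 10(388) = 1322.1.
Demand choke price (Qd = 0): P = 5202.1/10 = 520.21. Consumer surplus = ½ × (520.21 - 388) × 1322.1 = 87397.4205.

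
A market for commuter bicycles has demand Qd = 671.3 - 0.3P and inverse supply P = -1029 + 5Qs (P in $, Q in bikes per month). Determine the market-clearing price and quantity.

Solving each curve for Q: Qs = 205.8 + 0.2P.
Equating demand and supply, 671.3 - 0.3P = 205.8 + 0.2P gives 0.5P = 465.5, so P* = 931.
Plugging P* into demand: Q* = 671.3 - 0.3(931) = 392.

P* = 931, Q* = 392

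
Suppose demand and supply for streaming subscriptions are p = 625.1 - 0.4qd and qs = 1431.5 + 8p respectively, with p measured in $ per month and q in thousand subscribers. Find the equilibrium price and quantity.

p* = 12.5, q* = 1531.5

Solving each curve for q: qd = 1562.75 - 2.5p.
At equilibrium qd = qs, so 1562.75 - 2.5p = 1431.5 + 8p; collecting terms, 131.25 = 10.5p and p* = 12.5.
Then q* = 1562.75 - 2.5(12.5) = 1531.5.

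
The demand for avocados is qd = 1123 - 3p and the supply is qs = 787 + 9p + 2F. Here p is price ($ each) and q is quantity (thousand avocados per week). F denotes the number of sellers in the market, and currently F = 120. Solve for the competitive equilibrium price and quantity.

p* = 8, q* = 1099

With F = 120, supply is qs = 1027 + 9p.
At equilibrium qd = qs, so 1123 - 3p = 1027 + 9p; collecting terms, 96 = 12p and p* = 8.
From the demand curve, q* = 1123 - 3(8) = 1099.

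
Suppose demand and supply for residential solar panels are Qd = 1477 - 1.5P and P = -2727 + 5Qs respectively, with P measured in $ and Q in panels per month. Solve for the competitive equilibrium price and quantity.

In direct form, Qs = 545.4 + 0.2P.
Set Qd = Qs: 1477 - 1.5P = 545.4 + 0.2P, so 931.6 = 1.7P and P* = 548.
From the demand curve, Q* = 1477 - 1.5(548) = 655.

P* = 548, Q* = 655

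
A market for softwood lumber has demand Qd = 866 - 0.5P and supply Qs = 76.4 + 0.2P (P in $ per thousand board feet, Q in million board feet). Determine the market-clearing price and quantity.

P* = 1128, Q* = 302

The market clears where 866 - 0.5P = 76.4 + 0.2P. Rearranging, 0.7P = 789.6, hence P* = 1128.
From the demand curve, Q* = 866 - 0.5(1128) = 302.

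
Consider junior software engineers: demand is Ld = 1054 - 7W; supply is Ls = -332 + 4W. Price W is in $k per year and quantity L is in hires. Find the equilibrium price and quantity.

The market clears where 1054 - 7W = -332 + 4W. Rearranging, 11W = 1386, hence W* = 126.
Then L* = 1054 - 7(126) = 172.

W* = 126, L* = 172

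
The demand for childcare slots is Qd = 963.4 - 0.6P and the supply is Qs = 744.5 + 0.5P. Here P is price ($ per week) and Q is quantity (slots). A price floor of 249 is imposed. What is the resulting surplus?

Surplus = 55

At P = 249: Qd = 814 and Qs = 869.
Surplus = Qs - Qd = 869 - 814 = 55.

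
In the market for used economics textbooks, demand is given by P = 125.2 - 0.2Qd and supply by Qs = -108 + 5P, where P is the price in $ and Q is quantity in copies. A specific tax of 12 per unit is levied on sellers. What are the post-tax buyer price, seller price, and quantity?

In direct form, Qd = 626 - 5P.
The tax drives a wedge P_b - P_s = 12. Substituting P_s = P_b - 12 into supply: Qs = -168 + 5P_b.
Equate demand and the shifted supply: 626 - 5P_b = -168 + 5P_b, giving 10P_b = 794, so P_b = 79.4.
Then P_s = 79.4 - 12 = 67.4 and Q = 626 - 5(79.4) = 229.

P_b = 79.4, P_s = 67.4, Q = 229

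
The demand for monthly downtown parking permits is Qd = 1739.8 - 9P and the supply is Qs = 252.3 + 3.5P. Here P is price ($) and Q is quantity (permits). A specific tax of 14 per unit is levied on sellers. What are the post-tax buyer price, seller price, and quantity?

P_b = 122.92, P_s = 108.92, Q = 633.52

Sellers keep P_s = P_b - 14 per unit, so supply in terms of the buyer price is Qs = 203.3 + 3.5P_b.
Market clearing requires 1739.8 - 9P_b = 203.3 + 3.5P_b; hence 1536.5 = 12.5P_b and P_b = 122.92.
So P_s = 108.92 and the quantity traded is Q = 1739.8 - 9(122.92) = 633.52.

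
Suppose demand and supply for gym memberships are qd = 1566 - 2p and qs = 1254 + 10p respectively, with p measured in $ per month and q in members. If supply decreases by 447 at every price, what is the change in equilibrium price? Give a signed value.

Δp = 37.25

Set qd = qs: 1566 - 2p = 1254 + 10p, so 312 = 12p and p* = 26.
From the demand curve, q* = 1566 - 2(26) = 1514.
After the shift, supply is qs = 807 + 10p.
Re-solving, 12p = 759 gives p = 63.25 and q = 1439.5.
Δp = 63.25 - 26 = 37.25.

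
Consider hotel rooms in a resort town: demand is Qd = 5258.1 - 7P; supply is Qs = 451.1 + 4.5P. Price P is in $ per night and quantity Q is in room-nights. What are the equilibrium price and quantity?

P* = 418, Q* = 2332.1

The market clears where 5258.1 - 7P = 451.1 + 4.5P. Rearranging, 11.5P = 4807, hence P* = 418.
Substitute back: Q* = 5258.1 - 7(418) = 2332.1.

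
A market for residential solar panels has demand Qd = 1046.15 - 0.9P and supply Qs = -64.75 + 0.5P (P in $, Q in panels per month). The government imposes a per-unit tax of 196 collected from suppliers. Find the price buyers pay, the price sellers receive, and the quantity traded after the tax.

P_b = 863.5, P_s = 667.5, Q = 269

With a tax of 196 on suppliers, they supply based on the net price P_s = P_b - 196, so Qs = -162.75 + 0.5P_b.
Equate demand and the shifted supply: 1046.15 - 0.9P_b = -162.75 + 0.5P_b, giving 1.4P_b = 1208.9, so P_b = 863.5.
Then P_s = 863.5 - 196 = 667.5 and Q = 1046.15 - 0.9(863.5) = 269.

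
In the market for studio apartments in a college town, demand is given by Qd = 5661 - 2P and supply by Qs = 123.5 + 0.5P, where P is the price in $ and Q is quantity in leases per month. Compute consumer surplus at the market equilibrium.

Consumer surplus = 378840.25

At equilibrium Qd = Qs, so 5661 - 2P = 123.5 + 0.5P; collecting terms, 5537.5 = 2.5P and P* = 2215.
Plugging P* into demand: Q* = 5661 - 2(2215) = 1231.
Demand choke price (Qd = 0): P = 5661/2 = 2830.5. Consumer surplus = ½ × (2830.5 - 2215) × 1231 = 378840.25.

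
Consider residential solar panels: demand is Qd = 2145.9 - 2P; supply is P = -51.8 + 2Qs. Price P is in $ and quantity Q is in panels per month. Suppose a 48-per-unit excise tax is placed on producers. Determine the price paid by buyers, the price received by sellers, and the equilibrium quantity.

P_b = 857.6, P_s = 809.6, Q = 430.7

Inverting to quantity form: Qs = 25.9 + 0.5P.
With a tax of 48 on producers, they supply based on the net price P_s = P_b - 48, so Qs = 1.9 + 0.5P_b.
Set Qd = Qs: 2145.9 - 2P_b = 1.9 + 0.5P_b, so 2144 = 2.5P_b and P_b = 857.6.
So P_s = 809.6 and the quantity traded is Q = 2145.9 - 2(857.6) = 430.7.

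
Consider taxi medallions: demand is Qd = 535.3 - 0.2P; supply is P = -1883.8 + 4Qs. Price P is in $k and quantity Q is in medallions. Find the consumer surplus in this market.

Rewriting in direct form: Qs = 470.95 + 0.25P.
At equilibrium Qd = Qs, so 535.3 - 0.2P = 470.95 + 0.25P; collecting terms, 64.35 = 0.45P and P* = 143.
Plugging P* into demand: Q* = 535.3 - 0.2(143) = 506.7.
Demand choke price (Qd = 0): P = 535.3/0.2 = 2676.5. Consumer surplus = ½ × (2676.5 - 143) × 506.7 = 641862.225.

Consumer surplus = 641862.225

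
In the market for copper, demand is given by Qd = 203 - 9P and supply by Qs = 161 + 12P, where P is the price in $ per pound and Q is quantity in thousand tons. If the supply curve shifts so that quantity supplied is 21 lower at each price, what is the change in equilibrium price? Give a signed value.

ΔP = 1

At equilibrium Qd = Qs, so 203 - 9P = 161 + 12P; collecting terms, 42 = 21P and P* = 2.
From the demand curve, Q* = 203 - 9(2) = 185.
After the shift, supply is Qs = 140 + 12P.
New equilibrium: 63 = 21P, so P = 3 and Q = 176.
ΔP = 3 - 2 = 1.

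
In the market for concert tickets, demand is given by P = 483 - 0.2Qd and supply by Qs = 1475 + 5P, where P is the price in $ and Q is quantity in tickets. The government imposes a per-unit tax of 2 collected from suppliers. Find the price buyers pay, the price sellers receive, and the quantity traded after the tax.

P_b = 95, P_s = 93, Q = 1940

Solving each curve for Q: Qd = 2415 - 5P.
Suppliers keep P_s = P_b - 2 per unit, so supply in terms of the buyer price is Qs = 1465 + 5P_b.
Equate demand and the shifted supply: 2415 - 5P_b = 1465 + 5P_b, giving 10P_b = 950, so P_b = 95.
So P_s = 93 and the quantity traded is Q = 2415 - 5(95) = 1940.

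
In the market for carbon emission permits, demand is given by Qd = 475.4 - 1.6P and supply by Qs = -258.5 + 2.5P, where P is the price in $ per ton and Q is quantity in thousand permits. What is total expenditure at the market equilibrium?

Equating demand and supply, 475.4 - 1.6P = -258.5 + 2.5P gives 4.1P = 733.9, so P* = 179.
Then Q* = 475.4 - 1.6(179) = 189.
Total expenditure = P* × Q* = 179 × 189 = 33831.

Total expenditure = 33831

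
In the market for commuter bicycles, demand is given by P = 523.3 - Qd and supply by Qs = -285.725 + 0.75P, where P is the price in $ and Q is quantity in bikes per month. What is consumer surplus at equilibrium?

Solving each curve for Q: Qd = 523.3 - P.
At equilibrium Qd = Qs, so 523.3 - P = -285.725 + 0.75P; collecting terms, 809.025 = 1.75P and P* = 462.3.
From the demand curve, Q* = 523.3 - 462.3 = 61.
Demand choke price (Qd = 0): P = 523.3. Consumer surplus = ½ × (523.3 - 462.3) × 61 = 1860.5.

Consumer surplus = 1860.5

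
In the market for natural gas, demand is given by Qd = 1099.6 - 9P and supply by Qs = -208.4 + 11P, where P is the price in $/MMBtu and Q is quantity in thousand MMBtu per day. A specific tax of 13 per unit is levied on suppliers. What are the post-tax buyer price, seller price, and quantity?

P_b = 72.55, P_s = 59.55, Q = 446.65

With a tax of 13 on suppliers, they supply based on the net price P_s = P_b - 13, so Qs = -351.4 + 11P_b.
Set Qd = Qs: 1099.6 - 9P_b = -351.4 + 11P_b, so 1451 = 20P_b and P_b = 72.55.
So P_s = 59.55 and the quantity traded is Q = 1099.6 - 9(72.55) = 446.65.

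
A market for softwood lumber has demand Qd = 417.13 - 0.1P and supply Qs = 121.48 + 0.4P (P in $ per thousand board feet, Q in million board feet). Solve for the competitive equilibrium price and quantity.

At equilibrium Qd = Qs, so 417.13 - 0.1P = 121.48 + 0.4P; collecting terms, 295.65 = 0.5P and P* = 591.3.
From the demand curve, Q* = 417.13 - 0.1(591.3) = 358.

P* = 591.3, Q* = 358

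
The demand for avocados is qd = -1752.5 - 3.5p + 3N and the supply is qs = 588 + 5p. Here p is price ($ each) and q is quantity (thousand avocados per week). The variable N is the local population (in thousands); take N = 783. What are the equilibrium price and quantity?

With N = 783, demand is qd = 596.5 - 3.5p.
Set qd = qs: 596.5 - 3.5p = 588 + 5p, so 8.5 = 8.5p and p* = 1.
Substitute back: q* = 596.5 - 3.5(1) = 593.

p* = 1, q* = 593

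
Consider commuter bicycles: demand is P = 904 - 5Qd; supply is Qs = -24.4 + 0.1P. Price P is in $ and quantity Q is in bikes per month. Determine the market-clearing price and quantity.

P* = 684, Q* = 44

In direct form, Qd = 180.8 - 0.2P.
Set Qd = Qs: 180.8 - 0.2P = -24.4 + 0.1P, so 205.2 = 0.3P and P* = 684.
Plugging P* into demand: Q* = 180.8 - 0.2(684) = 44.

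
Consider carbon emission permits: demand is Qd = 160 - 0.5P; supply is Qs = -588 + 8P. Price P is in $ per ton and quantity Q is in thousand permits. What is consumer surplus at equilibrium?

Equating demand and supply, 160 - 0.5P = -588 + 8P gives 8.5P = 748, so P* = 88.
Then Q* = 160 - 0.5(88) = 116.
Demand choke price (Qd = 0): P = 160/0.5 = 320. Consumer surplus = ½ × (320 - 88) × 116 = 13456.

Consumer surplus = 13456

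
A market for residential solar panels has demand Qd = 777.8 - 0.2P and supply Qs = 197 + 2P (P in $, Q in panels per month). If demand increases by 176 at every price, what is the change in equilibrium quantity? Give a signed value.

Equating demand and supply, 777.8 - 0.2P = 197 + 2P gives 2.2P = 580.8, so P* = 264.
Plugging P* into demand: Q* = 777.8 - 0.2(264) = 725.
After the shift, demand is Qd = 953.8 - 0.2P.
Re-solving, 2.2P = 756.8 gives P = 344 and Q = 885.
ΔQ = 885 - 725 = 160.

ΔQ = 160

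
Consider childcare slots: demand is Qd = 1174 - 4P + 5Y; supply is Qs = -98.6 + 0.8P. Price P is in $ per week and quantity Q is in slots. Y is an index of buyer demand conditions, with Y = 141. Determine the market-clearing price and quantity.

With Y = 141, demand is Qd = 1879 - 4P.
Set Qd = Qs: 1879 - 4P = -98.6 + 0.8P, so 1977.6 = 4.8P and P* = 412.
Plugging P* into demand: Q* = 1879 - 4(412) = 231.

P* = 412, Q* = 231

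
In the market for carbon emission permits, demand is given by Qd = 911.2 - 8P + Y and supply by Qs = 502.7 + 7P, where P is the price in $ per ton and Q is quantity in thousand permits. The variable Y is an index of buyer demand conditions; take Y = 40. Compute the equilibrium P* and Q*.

With Y = 40, demand is Qd = 951.2 - 8P.
Equating demand and supply, 951.2 - 8P = 502.7 + 7P gives 15P = 448.5, so P* = 29.9.
Plugging P* into demand: Q* = 951.2 - 8(29.9) = 712.

P* = 29.9, Q* = 712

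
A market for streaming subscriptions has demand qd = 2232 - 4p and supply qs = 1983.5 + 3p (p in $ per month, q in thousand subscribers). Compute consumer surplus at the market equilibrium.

Consumer surplus = 546012.5

The market clears where 2232 - 4p = 1983.5 + 3p. Rearranging, 7p = 248.5, hence p* = 35.5.
Substitute back: q* = 2232 - 4(35.5) = 2090.
Demand choke price (qd = 0): p = 2232/4 = 558. Consumer surplus = ½ × (558 - 35.5) × 2090 = 546012.5.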